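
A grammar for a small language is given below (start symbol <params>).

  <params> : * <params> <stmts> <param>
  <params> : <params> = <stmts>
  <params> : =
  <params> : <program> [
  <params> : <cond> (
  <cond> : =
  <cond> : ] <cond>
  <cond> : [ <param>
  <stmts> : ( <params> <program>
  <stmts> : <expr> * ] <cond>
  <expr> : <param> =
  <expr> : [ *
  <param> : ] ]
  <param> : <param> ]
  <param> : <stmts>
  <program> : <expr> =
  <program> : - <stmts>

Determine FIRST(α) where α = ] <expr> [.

{ ] }

] is a terminal; add {]} and stop.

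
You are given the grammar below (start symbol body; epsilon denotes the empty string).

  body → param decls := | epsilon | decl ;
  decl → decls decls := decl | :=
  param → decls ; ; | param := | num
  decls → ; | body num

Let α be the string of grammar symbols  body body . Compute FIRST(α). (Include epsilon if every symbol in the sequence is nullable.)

Add FIRST(body)\{epsilon} = { :=, ;, num }; body is nullable, continue.
Add FIRST(body)\{epsilon} = { :=, ;, num }; body is nullable, continue.
Every symbol is nullable, so include epsilon.

{ :=, ;, num, epsilon }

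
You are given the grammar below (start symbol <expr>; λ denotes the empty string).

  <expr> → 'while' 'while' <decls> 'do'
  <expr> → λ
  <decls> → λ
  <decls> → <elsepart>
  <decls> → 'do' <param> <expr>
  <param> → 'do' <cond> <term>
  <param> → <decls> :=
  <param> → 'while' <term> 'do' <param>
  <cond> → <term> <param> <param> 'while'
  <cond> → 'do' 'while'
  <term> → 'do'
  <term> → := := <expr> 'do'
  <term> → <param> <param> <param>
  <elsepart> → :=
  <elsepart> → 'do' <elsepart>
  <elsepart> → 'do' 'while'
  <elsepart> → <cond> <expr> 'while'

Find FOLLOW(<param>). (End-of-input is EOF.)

In <decls> → 'do' <param> <expr>: add FIRST(<expr>)\{λ} = { 'while' }.
  Since <expr> is nullable, also add FOLLOW(<decls>) = { 'do', := }.
In <param> → 'while' <term> 'do' <param>: <param> is at the end, add FOLLOW(<param>) = { 'do', 'while', := }.
In <cond> → <term> <param> <param> 'while': add FIRST(<param> 'while') = { 'do', 'while', := }.
In <cond> → <term> <param> <param> 'while': add FIRST('while') = { 'while' }.
In <term> → <param> <param> <param>: add FIRST(<param> <param>) = { 'do', 'while', := }.
In <term> → <param> <param> <param>: add FIRST(<param>) = { 'do', 'while', := }.
In <term> → <param> <param> <param>: <param> is at the end, add FOLLOW(<term>) = { 'do', 'while', := }.
Union: FOLLOW(<param>) = { 'do', 'while', := }.

{ 'do', 'while', := }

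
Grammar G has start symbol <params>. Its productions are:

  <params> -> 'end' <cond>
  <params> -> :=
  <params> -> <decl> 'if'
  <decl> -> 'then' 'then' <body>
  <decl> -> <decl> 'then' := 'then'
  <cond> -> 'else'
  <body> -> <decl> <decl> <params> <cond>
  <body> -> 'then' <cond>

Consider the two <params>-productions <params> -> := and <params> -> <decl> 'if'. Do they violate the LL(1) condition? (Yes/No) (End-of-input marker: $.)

No

FIRST(:=) = { := } and FIRST(<decl> 'if') = { 'then' }.
The FIRST sets are disjoint and neither alternative is nullable — no conflict.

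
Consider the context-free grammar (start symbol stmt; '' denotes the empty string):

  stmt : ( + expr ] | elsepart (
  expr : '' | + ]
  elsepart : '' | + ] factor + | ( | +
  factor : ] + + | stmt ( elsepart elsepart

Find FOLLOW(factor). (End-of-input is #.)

In elsepart : + ] factor +: add FIRST(+) = { + }.
Union: FOLLOW(factor) = { + }.

{ + }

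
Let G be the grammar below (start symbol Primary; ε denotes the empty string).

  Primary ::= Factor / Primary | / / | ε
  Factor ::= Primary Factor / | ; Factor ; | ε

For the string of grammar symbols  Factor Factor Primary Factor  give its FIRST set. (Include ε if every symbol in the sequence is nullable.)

Add FIRST(Factor)\{ε} = { /, ; }; Factor is nullable, continue.
Add FIRST(Factor)\{ε} = { /, ; }; Factor is nullable, continue.
Add FIRST(Primary)\{ε} = { /, ; }; Primary is nullable, continue.
Add FIRST(Factor)\{ε} = { /, ; }; Factor is nullable, continue.
Every symbol is nullable, so include ε.

{ /, ;, ε }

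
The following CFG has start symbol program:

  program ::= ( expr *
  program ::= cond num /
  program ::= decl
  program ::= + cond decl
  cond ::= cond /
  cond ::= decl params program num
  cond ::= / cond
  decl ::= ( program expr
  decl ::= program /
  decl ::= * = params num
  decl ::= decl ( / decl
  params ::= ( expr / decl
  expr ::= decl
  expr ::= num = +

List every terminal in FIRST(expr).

From expr ::= decl: add FIRST(decl) = { (, *, +, / }.
expr ::= num = + contributes {num}.
Union: FIRST(expr) = { (, *, +, /, num }.

{ (, *, +, /, num }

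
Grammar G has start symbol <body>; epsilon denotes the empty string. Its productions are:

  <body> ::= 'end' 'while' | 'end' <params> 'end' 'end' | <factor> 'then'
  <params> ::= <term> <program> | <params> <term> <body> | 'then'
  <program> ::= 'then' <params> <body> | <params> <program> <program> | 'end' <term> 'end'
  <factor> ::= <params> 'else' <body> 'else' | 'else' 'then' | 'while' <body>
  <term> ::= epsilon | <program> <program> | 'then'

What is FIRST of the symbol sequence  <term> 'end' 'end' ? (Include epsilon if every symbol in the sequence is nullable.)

{ 'end', 'then' }

Add FIRST(<term>)\{epsilon} = { 'end', 'then' }; <term> is nullable, continue.
'end' is a terminal; add {'end'} and stop.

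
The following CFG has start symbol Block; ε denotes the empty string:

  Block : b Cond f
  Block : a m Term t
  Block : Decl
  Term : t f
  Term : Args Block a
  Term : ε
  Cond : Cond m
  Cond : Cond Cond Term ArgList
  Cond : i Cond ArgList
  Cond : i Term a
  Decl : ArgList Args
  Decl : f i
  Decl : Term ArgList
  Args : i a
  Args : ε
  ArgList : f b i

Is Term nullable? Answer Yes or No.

Yes

Term has an ε-production, so Term ⇒ ε.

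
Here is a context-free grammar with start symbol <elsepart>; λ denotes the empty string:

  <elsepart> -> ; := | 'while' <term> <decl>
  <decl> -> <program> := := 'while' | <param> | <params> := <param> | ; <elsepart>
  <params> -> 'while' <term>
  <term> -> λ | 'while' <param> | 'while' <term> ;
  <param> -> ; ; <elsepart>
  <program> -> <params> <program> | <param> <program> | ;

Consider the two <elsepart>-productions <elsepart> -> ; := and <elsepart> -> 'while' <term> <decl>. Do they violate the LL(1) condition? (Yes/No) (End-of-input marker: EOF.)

FIRST(; :=) = { ; } and FIRST('while' <term> <decl>) = { 'while' }.
The FIRST sets are disjoint and neither alternative is nullable — no conflict.

No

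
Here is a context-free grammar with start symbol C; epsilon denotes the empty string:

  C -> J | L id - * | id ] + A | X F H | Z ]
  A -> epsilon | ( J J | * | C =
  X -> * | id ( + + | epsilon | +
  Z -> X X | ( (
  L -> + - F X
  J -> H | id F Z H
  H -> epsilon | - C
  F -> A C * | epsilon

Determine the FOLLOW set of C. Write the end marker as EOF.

C is the start symbol, so EOF ∈ FOLLOW(C).
In A -> C =: add FIRST(=) = { = }.
In H -> - C: C is at the end, add FOLLOW(H) = { EOF, (, *, +, -, =, ], id }.
In F -> A C *: add FIRST(*) = { * }.
Union: FOLLOW(C) = { EOF, (, *, +, -, =, ], id }.

{ EOF, (, *, +, -, =, ], id }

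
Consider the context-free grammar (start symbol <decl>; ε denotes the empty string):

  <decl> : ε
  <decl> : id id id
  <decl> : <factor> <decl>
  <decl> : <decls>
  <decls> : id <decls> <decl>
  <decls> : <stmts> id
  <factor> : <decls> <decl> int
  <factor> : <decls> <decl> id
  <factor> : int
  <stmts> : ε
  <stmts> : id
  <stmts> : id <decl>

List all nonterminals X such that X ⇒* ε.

{ <decl>, <stmts> }

Directly nullable (have an ε-production): <decl>, <stmts>.
No other nonterminal has a production whose RHS symbols are all nullable.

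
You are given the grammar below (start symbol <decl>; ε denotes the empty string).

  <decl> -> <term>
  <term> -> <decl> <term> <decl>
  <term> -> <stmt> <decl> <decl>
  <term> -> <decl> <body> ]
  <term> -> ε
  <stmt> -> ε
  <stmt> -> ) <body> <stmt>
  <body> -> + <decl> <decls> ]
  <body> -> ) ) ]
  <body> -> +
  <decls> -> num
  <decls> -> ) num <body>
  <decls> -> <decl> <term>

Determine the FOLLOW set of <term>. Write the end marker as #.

{ #, ), +, ], num }

In <decl> -> <term>: <term> is at the end, add FOLLOW(<decl>) = { #, ), +, ], num }.
In <term> -> <decl> <term> <decl>: add FIRST(<decl>)\{ε} = { ), + }.
  Since <decl> is nullable, also add FOLLOW(<term>) = { #, ), +, ], num }.
In <decls> -> <decl> <term>: <term> is at the end, add FOLLOW(<decls>) = { ] }.
Union: FOLLOW(<term>) = { #, ), +, ], num }.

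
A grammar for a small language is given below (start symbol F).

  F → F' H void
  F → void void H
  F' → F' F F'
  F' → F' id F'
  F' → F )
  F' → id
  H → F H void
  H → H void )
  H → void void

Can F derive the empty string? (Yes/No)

No nonterminal in this grammar is nullable.
No production of F has an RHS whose symbols are all nullable, so F is not nullable.

No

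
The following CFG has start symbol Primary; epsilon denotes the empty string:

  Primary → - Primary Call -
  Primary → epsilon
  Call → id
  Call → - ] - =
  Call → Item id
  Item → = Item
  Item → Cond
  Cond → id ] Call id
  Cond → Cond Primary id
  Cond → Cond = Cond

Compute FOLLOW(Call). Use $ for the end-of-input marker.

In Primary → - Primary Call -: add FIRST(-) = { - }.
In Cond → id ] Call id: add FIRST(id) = { id }.
Union: FOLLOW(Call) = { -, id }.

{ -, id }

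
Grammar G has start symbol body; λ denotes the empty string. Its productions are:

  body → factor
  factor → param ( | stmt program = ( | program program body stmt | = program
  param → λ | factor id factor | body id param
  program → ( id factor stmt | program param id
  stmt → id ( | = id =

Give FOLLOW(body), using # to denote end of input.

{ #, =, id }

body is the start symbol, so # ∈ FOLLOW(body).
In factor → program program body stmt: add FIRST(stmt) = { =, id }.
In param → body id param: add FIRST(id param) = { id }.
Union: FOLLOW(body) = { #, =, id }.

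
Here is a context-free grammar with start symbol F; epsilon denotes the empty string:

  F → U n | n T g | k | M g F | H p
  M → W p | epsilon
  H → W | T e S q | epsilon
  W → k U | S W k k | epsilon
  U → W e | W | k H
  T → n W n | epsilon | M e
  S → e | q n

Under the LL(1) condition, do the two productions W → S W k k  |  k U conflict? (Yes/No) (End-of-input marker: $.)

FIRST(S W k k) = { e, q } and FIRST(k U) = { k }.
The FIRST sets are disjoint and neither alternative is nullable — no conflict.

No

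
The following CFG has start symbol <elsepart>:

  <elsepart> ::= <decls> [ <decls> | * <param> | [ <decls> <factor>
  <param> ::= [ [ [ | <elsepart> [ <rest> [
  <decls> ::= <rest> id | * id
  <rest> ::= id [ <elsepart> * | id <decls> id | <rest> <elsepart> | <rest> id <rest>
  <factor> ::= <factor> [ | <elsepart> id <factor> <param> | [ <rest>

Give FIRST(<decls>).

{ *, id }

From <decls> ::= <rest> id: add FIRST(<rest>) = { id }.
<decls> ::= * id contributes {*}.
Union: FIRST(<decls>) = { *, id }.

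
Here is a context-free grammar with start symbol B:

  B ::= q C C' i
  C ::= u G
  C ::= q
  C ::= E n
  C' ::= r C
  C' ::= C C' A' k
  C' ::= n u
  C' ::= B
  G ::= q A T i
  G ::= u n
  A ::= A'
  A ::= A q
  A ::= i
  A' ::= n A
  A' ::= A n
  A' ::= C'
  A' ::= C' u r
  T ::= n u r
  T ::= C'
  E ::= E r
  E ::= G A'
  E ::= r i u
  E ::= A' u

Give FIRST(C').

{ i, n, q, r, u }

C' ::= r C contributes {r}.
From C' ::= C C' A' k: add FIRST(C) = { i, n, q, r, u }.
C' ::= n u contributes {n}.
From C' ::= B: add FIRST(B) = { q }.
Union: FIRST(C') = { i, n, q, r, u }.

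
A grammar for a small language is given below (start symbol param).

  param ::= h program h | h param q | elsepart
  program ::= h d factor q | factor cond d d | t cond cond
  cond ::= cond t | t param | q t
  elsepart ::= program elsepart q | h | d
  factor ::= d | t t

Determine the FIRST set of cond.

From cond ::= cond t: add FIRST(cond) = { q, t }.
cond ::= t param contributes {t}.
cond ::= q t contributes {q}.
Union: FIRST(cond) = { q, t }.

{ q, t }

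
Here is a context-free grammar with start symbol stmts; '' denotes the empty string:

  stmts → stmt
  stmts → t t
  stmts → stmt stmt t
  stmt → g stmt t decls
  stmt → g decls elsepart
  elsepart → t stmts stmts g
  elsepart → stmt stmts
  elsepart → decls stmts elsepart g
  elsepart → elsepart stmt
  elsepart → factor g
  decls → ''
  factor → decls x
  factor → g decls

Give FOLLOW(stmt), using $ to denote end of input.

{ $, g, t, x }

In stmts → stmt: stmt is at the end, add FOLLOW(stmts) = { $, g, t, x }.
In stmts → stmt stmt t: add FIRST(stmt t) = { g }.
In stmts → stmt stmt t: add FIRST(t) = { t }.
In stmt → g stmt t decls: add FIRST(t decls) = { t }.
In elsepart → stmt stmts: add FIRST(stmts) = { g, t }.
In elsepart → elsepart stmt: stmt is at the end, add FOLLOW(elsepart) = { $, g, t, x }.
Union: FOLLOW(stmt) = { $, g, t, x }.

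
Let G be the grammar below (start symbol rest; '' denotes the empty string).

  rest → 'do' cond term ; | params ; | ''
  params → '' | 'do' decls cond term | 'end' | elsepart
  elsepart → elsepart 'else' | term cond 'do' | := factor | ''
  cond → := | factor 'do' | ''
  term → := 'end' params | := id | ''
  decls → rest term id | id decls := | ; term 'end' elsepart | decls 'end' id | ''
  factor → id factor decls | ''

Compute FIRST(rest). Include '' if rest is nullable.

{ 'do', 'else', 'end', :=, ;, id, '' }

rest → 'do' cond term ; contributes {'do'}.
From rest → params ;: params nullable, take FIRST(params) ∪ {;} = { 'do', 'else', 'end', :=, ;, id }.
rest → '' contributes ''.
Union: FIRST(rest) = { 'do', 'else', 'end', :=, ;, id, '' }.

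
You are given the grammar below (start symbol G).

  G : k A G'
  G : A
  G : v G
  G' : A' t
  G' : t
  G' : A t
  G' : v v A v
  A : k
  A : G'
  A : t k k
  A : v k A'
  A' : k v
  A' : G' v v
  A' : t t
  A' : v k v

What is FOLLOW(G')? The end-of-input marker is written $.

{ $, k, t, v }

In G : k A G': G' is at the end, add FOLLOW(G) = { $ }.
In A : G': G' is at the end, add FOLLOW(A) = { $, k, t, v }.
In A' : G' v v: add FIRST(v v) = { v }.
Union: FOLLOW(G') = { $, k, t, v }.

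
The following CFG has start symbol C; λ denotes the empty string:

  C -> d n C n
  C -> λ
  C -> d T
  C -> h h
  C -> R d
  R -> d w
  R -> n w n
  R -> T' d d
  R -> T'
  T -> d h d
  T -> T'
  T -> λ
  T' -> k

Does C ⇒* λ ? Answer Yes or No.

C has an λ-production, so C ⇒ λ.

Yes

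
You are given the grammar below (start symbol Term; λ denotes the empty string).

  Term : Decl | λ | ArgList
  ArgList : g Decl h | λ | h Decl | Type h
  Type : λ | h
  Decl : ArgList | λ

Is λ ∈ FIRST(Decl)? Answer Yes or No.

Decl has an λ-production, so Decl ⇒ λ.

Yes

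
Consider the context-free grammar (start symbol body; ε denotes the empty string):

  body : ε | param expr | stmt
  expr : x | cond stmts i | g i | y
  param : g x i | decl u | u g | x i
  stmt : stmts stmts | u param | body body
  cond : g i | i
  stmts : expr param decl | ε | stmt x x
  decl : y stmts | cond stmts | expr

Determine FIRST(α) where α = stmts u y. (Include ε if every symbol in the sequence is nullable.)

Add FIRST(stmts)\{ε} = { g, i, u, x, y }; stmts is nullable, continue.
u is a terminal; add {u} and stop.

{ g, i, u, x, y }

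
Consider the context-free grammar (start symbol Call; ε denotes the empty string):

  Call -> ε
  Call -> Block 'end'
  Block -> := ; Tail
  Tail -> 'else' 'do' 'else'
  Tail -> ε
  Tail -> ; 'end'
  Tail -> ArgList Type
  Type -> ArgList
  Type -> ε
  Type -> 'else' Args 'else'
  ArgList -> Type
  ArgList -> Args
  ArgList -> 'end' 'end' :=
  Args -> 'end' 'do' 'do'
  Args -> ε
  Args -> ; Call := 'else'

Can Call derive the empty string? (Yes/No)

Yes

Call has an ε-production, so Call ⇒ ε.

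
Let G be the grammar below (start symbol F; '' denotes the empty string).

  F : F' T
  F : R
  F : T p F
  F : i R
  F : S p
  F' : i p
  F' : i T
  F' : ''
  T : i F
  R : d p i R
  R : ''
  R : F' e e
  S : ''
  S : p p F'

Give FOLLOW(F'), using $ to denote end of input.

{ e, i, p }

In F : F' T: add FIRST(T) = { i }.
In R : F' e e: add FIRST(e e) = { e }.
In S : p p F': F' is at the end, add FOLLOW(S) = { p }.
Union: FOLLOW(F') = { e, i, p }.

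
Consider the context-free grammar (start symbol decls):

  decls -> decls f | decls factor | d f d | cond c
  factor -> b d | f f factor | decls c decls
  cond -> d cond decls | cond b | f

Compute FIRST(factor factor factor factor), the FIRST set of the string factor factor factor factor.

Add FIRST(factor) = { b, d, f }; factor is not nullable, stop.

{ b, d, f }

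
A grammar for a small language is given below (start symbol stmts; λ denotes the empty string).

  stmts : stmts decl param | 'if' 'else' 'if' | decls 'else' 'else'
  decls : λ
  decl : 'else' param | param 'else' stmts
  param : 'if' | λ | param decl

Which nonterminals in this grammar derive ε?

{ decls, param }

Directly nullable (have an λ-production): decls, param.
No other nonterminal has a production whose RHS symbols are all nullable.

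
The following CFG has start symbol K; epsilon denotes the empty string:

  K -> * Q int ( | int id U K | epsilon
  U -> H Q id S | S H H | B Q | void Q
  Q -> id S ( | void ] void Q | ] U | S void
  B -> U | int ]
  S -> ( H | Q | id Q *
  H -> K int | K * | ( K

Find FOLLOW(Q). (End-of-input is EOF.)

{ EOF, (, *, ], id, int, void }

In K -> * Q int (: add FIRST(int () = { int }.
In U -> H Q id S: add FIRST(id S) = { id }.
In U -> B Q: Q is at the end, add FOLLOW(U) = { EOF, (, *, ], id, int, void }.
In U -> void Q: Q is at the end, add FOLLOW(U) = { EOF, (, *, ], id, int, void }.
In Q -> void ] void Q: Q is at the end, add FOLLOW(Q) = { EOF, (, *, ], id, int, void }.
In S -> Q: Q is at the end, add FOLLOW(S) = { EOF, (, *, ], id, int, void }.
In S -> id Q *: add FIRST(*) = { * }.
Union: FOLLOW(Q) = { EOF, (, *, ], id, int, void }.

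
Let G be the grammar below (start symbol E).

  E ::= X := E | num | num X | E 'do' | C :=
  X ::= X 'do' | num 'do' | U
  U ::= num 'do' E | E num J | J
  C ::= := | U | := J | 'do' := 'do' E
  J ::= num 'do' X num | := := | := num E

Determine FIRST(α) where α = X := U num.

Add FIRST(X) = { 'do', :=, num }; X is not nullable, stop.

{ 'do', :=, num }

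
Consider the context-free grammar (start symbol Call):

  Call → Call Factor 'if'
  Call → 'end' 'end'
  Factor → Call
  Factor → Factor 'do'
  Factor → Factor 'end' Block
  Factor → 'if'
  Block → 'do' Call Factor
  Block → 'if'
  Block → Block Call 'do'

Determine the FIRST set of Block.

Block → 'do' Call Factor contributes {'do'}.
Block → 'if' contributes {'if'}.
From Block → Block Call 'do': add FIRST(Block) = { 'do', 'if' }.
Union: FIRST(Block) = { 'do', 'if' }.

{ 'do', 'if' }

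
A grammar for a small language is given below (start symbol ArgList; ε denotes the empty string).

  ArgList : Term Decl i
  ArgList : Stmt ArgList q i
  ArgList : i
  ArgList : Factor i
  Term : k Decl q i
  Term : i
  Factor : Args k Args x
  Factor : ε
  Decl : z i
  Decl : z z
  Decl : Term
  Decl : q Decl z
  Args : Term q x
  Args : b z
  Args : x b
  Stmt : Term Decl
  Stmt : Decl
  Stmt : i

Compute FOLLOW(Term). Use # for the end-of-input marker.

In ArgList : Term Decl i: add FIRST(Decl i) = { i, k, q, z }.
In Decl : Term: Term is at the end, add FOLLOW(Decl) = { b, i, k, q, x, z }.
In Args : Term q x: add FIRST(q x) = { q }.
In Stmt : Term Decl: add FIRST(Decl) = { i, k, q, z }.
Union: FOLLOW(Term) = { b, i, k, q, x, z }.

{ b, i, k, q, x, z }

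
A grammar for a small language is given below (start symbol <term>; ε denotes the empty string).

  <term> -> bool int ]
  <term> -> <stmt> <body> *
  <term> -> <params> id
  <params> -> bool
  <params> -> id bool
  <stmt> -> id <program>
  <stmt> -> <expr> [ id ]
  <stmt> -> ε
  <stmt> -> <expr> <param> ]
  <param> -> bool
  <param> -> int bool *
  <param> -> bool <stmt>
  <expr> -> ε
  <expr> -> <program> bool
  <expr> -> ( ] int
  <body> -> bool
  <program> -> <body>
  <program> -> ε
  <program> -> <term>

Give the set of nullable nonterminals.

{ <expr>, <program>, <stmt> }

Directly nullable (have an ε-production): <stmt>, <expr>, <program>.
No other nonterminal has a production whose RHS symbols are all nullable.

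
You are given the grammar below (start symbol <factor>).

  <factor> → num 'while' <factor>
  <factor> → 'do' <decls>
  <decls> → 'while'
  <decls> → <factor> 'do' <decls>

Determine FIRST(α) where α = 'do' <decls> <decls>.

'do' is a terminal; add {'do'} and stop.

{ 'do' }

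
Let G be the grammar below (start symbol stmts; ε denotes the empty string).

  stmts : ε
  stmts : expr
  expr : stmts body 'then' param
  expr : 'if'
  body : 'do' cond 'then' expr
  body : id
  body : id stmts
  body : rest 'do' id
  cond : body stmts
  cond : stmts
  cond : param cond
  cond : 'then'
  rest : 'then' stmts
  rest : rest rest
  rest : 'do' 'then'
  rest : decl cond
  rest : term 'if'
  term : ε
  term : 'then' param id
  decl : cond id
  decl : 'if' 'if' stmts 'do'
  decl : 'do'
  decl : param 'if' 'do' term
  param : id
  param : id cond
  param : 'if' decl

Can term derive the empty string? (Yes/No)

Yes

term has an ε-production, so term ⇒ ε.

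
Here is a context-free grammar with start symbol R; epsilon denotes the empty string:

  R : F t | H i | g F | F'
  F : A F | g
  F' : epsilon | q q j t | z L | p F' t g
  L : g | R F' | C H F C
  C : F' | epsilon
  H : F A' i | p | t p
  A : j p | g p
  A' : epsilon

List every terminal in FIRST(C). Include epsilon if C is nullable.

{ p, q, z, epsilon }

From C : F': add FIRST(F') = { p, q, z, epsilon } (including epsilon since F' is nullable).
C : epsilon contributes epsilon.
Union: FIRST(C) = { p, q, z, epsilon }.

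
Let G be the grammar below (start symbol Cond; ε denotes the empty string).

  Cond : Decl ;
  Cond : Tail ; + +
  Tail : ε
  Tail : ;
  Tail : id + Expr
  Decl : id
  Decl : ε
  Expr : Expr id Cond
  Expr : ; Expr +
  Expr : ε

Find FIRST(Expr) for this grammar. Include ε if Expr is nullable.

{ ;, id, ε }

From Expr : Expr id Cond: Expr nullable, take FIRST(Expr) ∪ {id} = { ;, id }.
Expr : ; Expr + contributes {;}.
Expr : ε contributes ε.
Union: FIRST(Expr) = { ;, id, ε }.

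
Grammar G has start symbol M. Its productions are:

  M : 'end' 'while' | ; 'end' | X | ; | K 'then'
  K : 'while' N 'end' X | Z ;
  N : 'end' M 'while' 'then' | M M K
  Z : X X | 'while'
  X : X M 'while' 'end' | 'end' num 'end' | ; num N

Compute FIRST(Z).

{ 'end', 'while', ; }

From Z : X X: add FIRST(X) = { 'end', ; }.
Z : 'while' contributes {'while'}.
Union: FIRST(Z) = { 'end', 'while', ; }.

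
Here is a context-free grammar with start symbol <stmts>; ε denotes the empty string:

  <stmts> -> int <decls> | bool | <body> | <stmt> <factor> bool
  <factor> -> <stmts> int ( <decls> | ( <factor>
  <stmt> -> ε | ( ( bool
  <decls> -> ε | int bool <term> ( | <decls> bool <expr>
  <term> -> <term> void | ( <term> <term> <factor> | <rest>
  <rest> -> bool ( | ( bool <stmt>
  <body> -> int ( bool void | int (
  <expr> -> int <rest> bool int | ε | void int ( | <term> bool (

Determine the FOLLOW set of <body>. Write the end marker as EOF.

In <stmts> -> <body>: <body> is at the end, add FOLLOW(<stmts>) = { EOF, int }.
Union: FOLLOW(<body>) = { EOF, int }.

{ EOF, int }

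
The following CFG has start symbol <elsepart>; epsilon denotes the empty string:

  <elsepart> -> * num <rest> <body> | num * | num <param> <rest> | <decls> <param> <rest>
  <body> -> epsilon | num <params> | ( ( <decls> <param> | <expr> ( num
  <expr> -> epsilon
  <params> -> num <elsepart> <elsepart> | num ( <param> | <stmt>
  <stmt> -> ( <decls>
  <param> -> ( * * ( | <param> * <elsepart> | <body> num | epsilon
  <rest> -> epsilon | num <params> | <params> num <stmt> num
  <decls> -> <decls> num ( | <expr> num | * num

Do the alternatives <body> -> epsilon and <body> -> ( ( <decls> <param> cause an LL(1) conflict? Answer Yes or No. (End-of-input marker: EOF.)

FIRST(epsilon) = { epsilon } and FIRST(( ( <decls> <param>) = { ( }.
The first alternative is nullable and FOLLOW(<body>) = { EOF, (, *, num } shares ( with FIRST of the second — conflict.

Yes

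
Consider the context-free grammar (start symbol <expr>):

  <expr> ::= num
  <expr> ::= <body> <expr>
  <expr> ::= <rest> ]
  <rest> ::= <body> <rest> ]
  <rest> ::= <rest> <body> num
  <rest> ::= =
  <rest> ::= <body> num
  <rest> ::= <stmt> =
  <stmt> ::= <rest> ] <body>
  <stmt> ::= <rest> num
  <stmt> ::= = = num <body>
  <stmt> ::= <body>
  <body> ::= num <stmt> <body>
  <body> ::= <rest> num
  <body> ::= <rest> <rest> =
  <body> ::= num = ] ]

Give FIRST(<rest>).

{ =, num }

From <rest> ::= <body> <rest> ]: add FIRST(<body>) = { =, num }.
From <rest> ::= <rest> <body> num: add FIRST(<rest>) = { =, num }.
<rest> ::= = contributes {=}.
From <rest> ::= <body> num: add FIRST(<body>) = { =, num }.
From <rest> ::= <stmt> =: add FIRST(<stmt>) = { =, num }.
Union: FIRST(<rest>) = { =, num }.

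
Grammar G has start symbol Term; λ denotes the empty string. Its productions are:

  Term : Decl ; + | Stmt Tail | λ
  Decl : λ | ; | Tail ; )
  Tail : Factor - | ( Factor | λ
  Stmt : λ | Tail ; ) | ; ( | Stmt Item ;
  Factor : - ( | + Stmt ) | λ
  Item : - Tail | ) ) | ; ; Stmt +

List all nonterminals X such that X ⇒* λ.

Directly nullable (have an λ-production): Term, Decl, Tail, Stmt, Factor.
No other nonterminal has a production whose RHS symbols are all nullable.

{ Decl, Factor, Stmt, Tail, Term }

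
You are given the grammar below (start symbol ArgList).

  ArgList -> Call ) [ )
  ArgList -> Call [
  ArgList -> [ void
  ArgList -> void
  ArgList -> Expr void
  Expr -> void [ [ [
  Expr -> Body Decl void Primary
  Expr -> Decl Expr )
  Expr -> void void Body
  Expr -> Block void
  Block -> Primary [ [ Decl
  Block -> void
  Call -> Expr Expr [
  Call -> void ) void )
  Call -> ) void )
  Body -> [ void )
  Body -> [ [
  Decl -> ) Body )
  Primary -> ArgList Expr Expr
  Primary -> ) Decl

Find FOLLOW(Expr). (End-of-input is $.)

{ ), [, void }

In ArgList -> Expr void: add FIRST(void) = { void }.
In Expr -> Decl Expr ): add FIRST()) = { ) }.
In Call -> Expr Expr [: add FIRST(Expr [) = { ), [, void }.
In Call -> Expr Expr [: add FIRST([) = { [ }.
In Primary -> ArgList Expr Expr: add FIRST(Expr) = { ), [, void }.
In Primary -> ArgList Expr Expr: Expr is at the end, add FOLLOW(Primary) = { ), [, void }.
Union: FOLLOW(Expr) = { ), [, void }.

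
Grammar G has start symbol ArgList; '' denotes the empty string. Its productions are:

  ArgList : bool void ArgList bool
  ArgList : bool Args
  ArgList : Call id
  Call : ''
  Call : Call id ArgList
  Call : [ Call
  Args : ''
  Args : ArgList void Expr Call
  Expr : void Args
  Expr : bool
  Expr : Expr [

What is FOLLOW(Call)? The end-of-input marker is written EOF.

In ArgList : Call id: add FIRST(id) = { id }.
In Call : Call id ArgList: add FIRST(id ArgList) = { id }.
In Call : [ Call: Call is at the end, add FOLLOW(Call) = { EOF, [, bool, id, void }.
In Args : ArgList void Expr Call: Call is at the end, add FOLLOW(Args) = { EOF, [, bool, id, void }.
Union: FOLLOW(Call) = { EOF, [, bool, id, void }.

{ EOF, [, bool, id, void }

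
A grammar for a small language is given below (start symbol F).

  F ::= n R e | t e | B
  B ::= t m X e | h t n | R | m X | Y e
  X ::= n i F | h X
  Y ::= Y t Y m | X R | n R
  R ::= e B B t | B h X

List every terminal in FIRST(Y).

From Y ::= Y t Y m: add FIRST(Y) = { h, n }.
From Y ::= X R: add FIRST(X) = { h, n }.
Y ::= n R contributes {n}.
Union: FIRST(Y) = { h, n }.

{ h, n }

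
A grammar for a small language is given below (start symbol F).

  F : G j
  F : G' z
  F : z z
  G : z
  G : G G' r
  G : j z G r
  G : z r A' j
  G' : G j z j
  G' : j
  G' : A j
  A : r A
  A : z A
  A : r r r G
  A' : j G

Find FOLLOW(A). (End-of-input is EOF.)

{ j }

In G' : A j: add FIRST(j) = { j }.
In A : r A: A is at the end, add FOLLOW(A) = { j }.
In A : z A: A is at the end, add FOLLOW(A) = { j }.
Union: FOLLOW(A) = { j }.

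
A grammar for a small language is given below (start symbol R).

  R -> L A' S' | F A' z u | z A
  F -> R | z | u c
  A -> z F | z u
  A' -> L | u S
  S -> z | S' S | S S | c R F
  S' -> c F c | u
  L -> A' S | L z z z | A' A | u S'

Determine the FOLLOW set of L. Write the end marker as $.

In R -> L A' S': add FIRST(A' S') = { u }.
In A' -> L: L is at the end, add FOLLOW(A') = { c, u, z }.
In L -> L z z z: add FIRST(z z z) = { z }.
Union: FOLLOW(L) = { c, u, z }.

{ c, u, z }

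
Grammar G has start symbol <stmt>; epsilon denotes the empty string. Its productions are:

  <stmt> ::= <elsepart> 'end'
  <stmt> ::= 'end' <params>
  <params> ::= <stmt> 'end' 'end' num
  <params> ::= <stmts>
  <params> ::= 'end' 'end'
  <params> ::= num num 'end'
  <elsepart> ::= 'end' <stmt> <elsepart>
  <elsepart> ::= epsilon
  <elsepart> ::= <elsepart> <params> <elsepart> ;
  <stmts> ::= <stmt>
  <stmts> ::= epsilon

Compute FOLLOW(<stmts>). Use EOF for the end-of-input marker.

In <params> ::= <stmts>: <stmts> is at the end, add FOLLOW(<params>) = { EOF, 'end', ;, num }.
Union: FOLLOW(<stmts>) = { EOF, 'end', ;, num }.

{ EOF, 'end', ;, num }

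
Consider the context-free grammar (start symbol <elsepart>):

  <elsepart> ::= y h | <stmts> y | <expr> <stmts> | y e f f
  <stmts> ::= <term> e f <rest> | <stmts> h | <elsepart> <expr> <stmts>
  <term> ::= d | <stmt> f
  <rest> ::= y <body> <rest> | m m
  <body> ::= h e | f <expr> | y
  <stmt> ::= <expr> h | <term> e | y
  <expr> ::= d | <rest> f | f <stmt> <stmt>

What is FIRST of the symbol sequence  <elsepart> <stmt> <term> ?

{ d, f, m, y }

Add FIRST(<elsepart>) = { d, f, m, y }; <elsepart> is not nullable, stop.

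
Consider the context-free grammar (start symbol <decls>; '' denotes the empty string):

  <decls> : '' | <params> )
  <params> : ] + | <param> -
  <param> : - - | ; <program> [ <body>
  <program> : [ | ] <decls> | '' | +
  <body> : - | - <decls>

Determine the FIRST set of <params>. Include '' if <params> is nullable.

<params> : ] + contributes {]}.
From <params> : <param> -: add FIRST(<param>) = { -, ; }.
Union: FIRST(<params>) = { -, ;, ] }.

{ -, ;, ] }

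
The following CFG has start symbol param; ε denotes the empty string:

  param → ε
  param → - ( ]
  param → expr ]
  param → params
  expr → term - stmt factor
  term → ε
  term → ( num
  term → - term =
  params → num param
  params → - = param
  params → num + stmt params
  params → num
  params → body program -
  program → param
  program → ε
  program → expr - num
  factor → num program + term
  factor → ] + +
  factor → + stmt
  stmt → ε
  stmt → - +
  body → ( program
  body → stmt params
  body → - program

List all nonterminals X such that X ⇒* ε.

{ param, program, stmt, term }

Directly nullable (have an ε-production): param, term, program, stmt.
No other nonterminal has a production whose RHS symbols are all nullable.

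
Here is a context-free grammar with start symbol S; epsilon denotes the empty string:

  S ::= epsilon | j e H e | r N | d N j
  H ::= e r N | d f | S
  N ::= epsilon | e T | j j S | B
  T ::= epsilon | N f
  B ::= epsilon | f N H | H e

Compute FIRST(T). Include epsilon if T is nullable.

{ d, e, f, j, r, epsilon }

T ::= epsilon contributes epsilon.
From T ::= N f: N nullable, take FIRST(N) ∪ {f} = { d, e, f, j, r }.
Union: FIRST(T) = { d, e, f, j, r, epsilon }.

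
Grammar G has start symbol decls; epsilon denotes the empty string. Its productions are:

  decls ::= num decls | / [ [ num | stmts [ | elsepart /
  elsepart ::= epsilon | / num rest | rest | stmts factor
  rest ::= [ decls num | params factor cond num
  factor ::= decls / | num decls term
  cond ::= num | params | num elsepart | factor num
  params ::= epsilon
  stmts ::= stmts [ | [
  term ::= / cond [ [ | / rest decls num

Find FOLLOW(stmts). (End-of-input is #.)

{ /, [, num }

In decls ::= stmts [: add FIRST([) = { [ }.
In elsepart ::= stmts factor: add FIRST(factor) = { /, [, num }.
In stmts ::= stmts [: add FIRST([) = { [ }.
Union: FOLLOW(stmts) = { /, [, num }.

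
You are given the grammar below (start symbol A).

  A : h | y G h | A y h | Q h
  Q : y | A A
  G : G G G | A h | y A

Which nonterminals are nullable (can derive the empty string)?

{ } (none)

No nonterminal has an empty production or an RHS whose symbols are all nullable.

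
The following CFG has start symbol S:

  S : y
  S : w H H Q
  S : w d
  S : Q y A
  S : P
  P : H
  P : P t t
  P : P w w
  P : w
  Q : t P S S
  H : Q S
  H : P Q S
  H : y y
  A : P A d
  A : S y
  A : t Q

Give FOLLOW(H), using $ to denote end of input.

In S : w H H Q: add FIRST(H Q) = { t, w, y }.
In S : w H H Q: add FIRST(Q) = { t }.
In P : H: H is at the end, add FOLLOW(P) = { $, d, t, w, y }.
Union: FOLLOW(H) = { $, d, t, w, y }.

{ $, d, t, w, y }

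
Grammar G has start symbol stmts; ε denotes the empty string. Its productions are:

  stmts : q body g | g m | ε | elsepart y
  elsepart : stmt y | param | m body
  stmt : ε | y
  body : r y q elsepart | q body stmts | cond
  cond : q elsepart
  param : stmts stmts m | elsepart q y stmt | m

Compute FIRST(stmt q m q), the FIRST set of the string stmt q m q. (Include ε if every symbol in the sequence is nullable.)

Add FIRST(stmt)\{ε} = { y }; stmt is nullable, continue.
q is a terminal; add {q} and stop.

{ q, y }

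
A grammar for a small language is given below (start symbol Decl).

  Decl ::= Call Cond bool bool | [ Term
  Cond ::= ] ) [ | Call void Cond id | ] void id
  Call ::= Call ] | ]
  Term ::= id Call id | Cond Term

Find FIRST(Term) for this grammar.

{ ], id }

Term ::= id Call id contributes {id}.
From Term ::= Cond Term: add FIRST(Cond) = { ] }.
Union: FIRST(Term) = { ], id }.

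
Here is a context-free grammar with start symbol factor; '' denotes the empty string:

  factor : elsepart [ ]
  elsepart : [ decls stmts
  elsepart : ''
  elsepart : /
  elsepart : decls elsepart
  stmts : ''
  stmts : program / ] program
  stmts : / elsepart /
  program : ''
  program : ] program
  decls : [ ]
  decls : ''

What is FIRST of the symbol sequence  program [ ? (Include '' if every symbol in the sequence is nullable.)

Add FIRST(program)\{''} = { ] }; program is nullable, continue.
[ is a terminal; add {[} and stop.

{ [, ] }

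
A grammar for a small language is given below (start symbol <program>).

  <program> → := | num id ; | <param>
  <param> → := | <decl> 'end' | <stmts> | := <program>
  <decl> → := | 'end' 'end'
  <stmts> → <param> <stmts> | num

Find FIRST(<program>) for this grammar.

{ 'end', :=, num }

<program> → := contributes {:=}.
<program> → num id ; contributes {num}.
From <program> → <param>: add FIRST(<param>) = { 'end', :=, num }.
Union: FIRST(<program>) = { 'end', :=, num }.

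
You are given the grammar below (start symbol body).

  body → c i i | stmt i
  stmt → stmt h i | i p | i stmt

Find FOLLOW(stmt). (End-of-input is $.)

{ h, i }

In body → stmt i: add FIRST(i) = { i }.
In stmt → stmt h i: add FIRST(h i) = { h }.
In stmt → i stmt: stmt is at the end, add FOLLOW(stmt) = { h, i }.
Union: FOLLOW(stmt) = { h, i }.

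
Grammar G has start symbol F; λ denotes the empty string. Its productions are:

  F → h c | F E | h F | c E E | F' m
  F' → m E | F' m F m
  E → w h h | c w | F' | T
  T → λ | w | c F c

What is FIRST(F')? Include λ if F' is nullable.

{ m }

F' → m E contributes {m}.
From F' → F' m F m: add FIRST(F') = { m }.
Union: FIRST(F') = { m }.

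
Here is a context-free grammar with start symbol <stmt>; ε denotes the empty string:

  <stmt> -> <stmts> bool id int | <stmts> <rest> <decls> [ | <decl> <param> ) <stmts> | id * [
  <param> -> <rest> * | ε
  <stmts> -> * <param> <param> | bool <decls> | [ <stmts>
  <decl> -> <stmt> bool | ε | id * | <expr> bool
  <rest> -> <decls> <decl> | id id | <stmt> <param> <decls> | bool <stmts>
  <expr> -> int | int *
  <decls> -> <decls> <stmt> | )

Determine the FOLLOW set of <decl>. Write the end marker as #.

{ ), *, [, bool, id, int }

In <stmt> -> <decl> <param> ) <stmts>: add FIRST(<param> ) <stmts>) = { ), *, [, bool, id, int }.
In <rest> -> <decls> <decl>: <decl> is at the end, add FOLLOW(<rest>) = { ), * }.
Union: FOLLOW(<decl>) = { ), *, [, bool, id, int }.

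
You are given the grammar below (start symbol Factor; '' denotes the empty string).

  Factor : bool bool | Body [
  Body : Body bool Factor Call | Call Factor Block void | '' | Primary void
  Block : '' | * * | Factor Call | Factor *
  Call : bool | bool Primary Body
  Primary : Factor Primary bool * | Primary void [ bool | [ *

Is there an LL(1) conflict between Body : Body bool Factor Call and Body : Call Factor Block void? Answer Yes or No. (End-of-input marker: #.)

Yes

FIRST(Body bool Factor Call) = { [, bool } and FIRST(Call Factor Block void) = { bool }.
Both contain bool, so the two alternatives are not disjoint — LL(1) conflict.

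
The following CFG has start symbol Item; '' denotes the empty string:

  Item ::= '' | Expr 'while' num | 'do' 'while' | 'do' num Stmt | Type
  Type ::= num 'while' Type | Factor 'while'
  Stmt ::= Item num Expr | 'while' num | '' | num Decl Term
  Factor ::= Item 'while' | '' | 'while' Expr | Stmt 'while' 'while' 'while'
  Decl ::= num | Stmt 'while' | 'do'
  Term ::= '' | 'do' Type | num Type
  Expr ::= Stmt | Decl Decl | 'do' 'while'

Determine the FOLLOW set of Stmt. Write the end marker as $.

{ $, 'while', num }

In Item ::= 'do' num Stmt: Stmt is at the end, add FOLLOW(Item) = { $, 'while', num }.
In Factor ::= Stmt 'while' 'while' 'while': add FIRST('while' 'while' 'while') = { 'while' }.
In Decl ::= Stmt 'while': add FIRST('while') = { 'while' }.
In Expr ::= Stmt: Stmt is at the end, add FOLLOW(Expr) = { $, 'while', num }.
Union: FOLLOW(Stmt) = { $, 'while', num }.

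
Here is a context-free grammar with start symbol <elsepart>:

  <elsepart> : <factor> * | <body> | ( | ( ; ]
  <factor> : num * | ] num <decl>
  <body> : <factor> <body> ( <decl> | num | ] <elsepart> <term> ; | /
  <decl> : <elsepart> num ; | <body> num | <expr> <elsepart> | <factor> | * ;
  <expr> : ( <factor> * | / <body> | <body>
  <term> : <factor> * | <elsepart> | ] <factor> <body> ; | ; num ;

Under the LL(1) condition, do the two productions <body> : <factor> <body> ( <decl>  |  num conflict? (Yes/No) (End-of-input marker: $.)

Yes

FIRST(<factor> <body> ( <decl>) = { ], num } and FIRST(num) = { num }.
Both contain num, so the two alternatives are not disjoint — LL(1) conflict.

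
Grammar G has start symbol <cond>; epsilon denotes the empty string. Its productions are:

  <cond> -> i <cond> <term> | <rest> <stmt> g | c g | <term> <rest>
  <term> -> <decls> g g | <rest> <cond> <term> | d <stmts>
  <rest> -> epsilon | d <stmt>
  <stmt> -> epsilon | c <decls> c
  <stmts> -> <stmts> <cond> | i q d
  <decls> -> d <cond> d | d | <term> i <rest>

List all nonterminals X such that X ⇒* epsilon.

{ <rest>, <stmt> }

Directly nullable (have an epsilon-production): <rest>, <stmt>.
No other nonterminal has a production whose RHS symbols are all nullable.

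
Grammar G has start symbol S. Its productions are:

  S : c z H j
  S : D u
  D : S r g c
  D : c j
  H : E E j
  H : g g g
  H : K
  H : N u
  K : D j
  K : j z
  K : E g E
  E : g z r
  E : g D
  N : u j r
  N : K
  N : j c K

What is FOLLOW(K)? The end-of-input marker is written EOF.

{ j, u }

In H : K: K is at the end, add FOLLOW(H) = { j }.
In N : K: K is at the end, add FOLLOW(N) = { u }.
In N : j c K: K is at the end, add FOLLOW(N) = { u }.
Union: FOLLOW(K) = { j, u }.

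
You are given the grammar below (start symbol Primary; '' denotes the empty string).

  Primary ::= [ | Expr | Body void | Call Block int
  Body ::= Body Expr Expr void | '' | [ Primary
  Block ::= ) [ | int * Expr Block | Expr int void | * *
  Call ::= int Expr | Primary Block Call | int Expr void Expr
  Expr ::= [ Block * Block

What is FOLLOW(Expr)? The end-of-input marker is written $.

In Primary ::= Expr: Expr is at the end, add FOLLOW(Primary) = { $, ), *, [, int, void }.
In Body ::= Body Expr Expr void: add FIRST(Expr void) = { [ }.
In Body ::= Body Expr Expr void: add FIRST(void) = { void }.
In Block ::= int * Expr Block: add FIRST(Block) = { ), *, [, int }.
In Block ::= Expr int void: add FIRST(int void) = { int }.
In Call ::= int Expr: Expr is at the end, add FOLLOW(Call) = { ), *, [, int }.
In Call ::= int Expr void Expr: add FIRST(void Expr) = { void }.
In Call ::= int Expr void Expr: Expr is at the end, add FOLLOW(Call) = { ), *, [, int }.
Union: FOLLOW(Expr) = { $, ), *, [, int, void }.

{ $, ), *, [, int, void }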